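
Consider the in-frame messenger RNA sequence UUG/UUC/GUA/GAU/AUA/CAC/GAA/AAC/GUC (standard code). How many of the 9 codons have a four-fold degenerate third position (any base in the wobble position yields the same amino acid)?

Codon 1 UUG (Leu): third position 2-fold.
Codon 2 UUC (Phe): third position 2-fold.
Codon 3 GUA (Val): third position 4-fold.
Codon 4 GAU (Asp): third position 2-fold.
Codon 5 AUA (Ile): third position 3-fold.
Codon 6 CAC (His): third position 2-fold.
Codon 7 GAA (Glu): third position 2-fold.
Codon 8 AAC (Asn): third position 2-fold.
Codon 9 GUC (Val): third position 4-fold.
Four-fold degenerate third positions: 2.

2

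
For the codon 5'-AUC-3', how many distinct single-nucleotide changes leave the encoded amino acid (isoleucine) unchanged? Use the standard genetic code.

2

Position 1: none → 0 synonymous.
Position 2: none → 0 synonymous.
Position 3: AUU, AUA → 2 synonymous.
Total: 0 + 0 + 2 = 2.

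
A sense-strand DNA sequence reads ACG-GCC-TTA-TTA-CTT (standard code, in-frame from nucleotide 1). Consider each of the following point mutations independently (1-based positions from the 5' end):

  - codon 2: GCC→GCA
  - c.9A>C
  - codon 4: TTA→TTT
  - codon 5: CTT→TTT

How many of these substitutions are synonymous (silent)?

Codon 2: GCC (Ala) → GCA (Ala) — synonymous.
Codon 3: TTA (Leu) → TTC (Phe) — missense.
Codon 4: TTA (Leu) → TTT (Phe) — missense.
Codon 5: CTT (Leu) → TTT (Phe) — missense.
Synonymous: 1 of 4.

1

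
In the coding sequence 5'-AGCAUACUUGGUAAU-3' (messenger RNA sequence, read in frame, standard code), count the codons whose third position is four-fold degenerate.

Codon 1 AGC (Ser): third position 2-fold.
Codon 2 AUA (Ile): third position 3-fold.
Codon 3 CUU (Leu): third position 4-fold.
Codon 4 GGU (Gly): third position 4-fold.
Codon 5 AAU (Asn): third position 2-fold.
Four-fold degenerate third positions: 2.

2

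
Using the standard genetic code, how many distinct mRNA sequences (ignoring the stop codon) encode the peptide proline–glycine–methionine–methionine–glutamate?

32

Pro: 4 codons.
Gly: 4 codons.
Met: 1 codon.
Met: 1 codon.
Glu: 2 codons.
4 × 4 × 1 × 1 × 2 = 32.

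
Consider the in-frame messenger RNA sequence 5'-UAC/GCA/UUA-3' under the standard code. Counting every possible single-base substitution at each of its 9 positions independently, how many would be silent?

Codon 1 (UAC, Tyr): 1 synonymous substitution.
Codon 2 (GCA, Ala): 3 synonymous substitutions.
Codon 3 (UUA, Leu): 2 synonymous substitutions.
Total: 1 + 3 + 2 = 6.

6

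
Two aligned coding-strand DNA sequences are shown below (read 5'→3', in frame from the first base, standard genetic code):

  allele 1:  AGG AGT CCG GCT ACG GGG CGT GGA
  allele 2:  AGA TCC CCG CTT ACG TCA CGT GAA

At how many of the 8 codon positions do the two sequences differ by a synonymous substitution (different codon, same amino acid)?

Codon 1: AGG Arg / AGA Arg — synonymous.
Codon 2: AGT Ser / TCC Ser — synonymous.
Codon 3: CCG Pro / CCG Pro — identical.
Codon 4: GCT Ala / CTT Leu — nonsynonymous.
Codon 5: ACG Thr / ACG Thr — identical.
Codon 6: GGG Gly / TCA Ser — nonsynonymous.
Codon 7: CGT Arg / CGT Arg — identical.
Codon 8: GGA Gly / GAA Glu — nonsynonymous.
Synonymous differences: 2.

2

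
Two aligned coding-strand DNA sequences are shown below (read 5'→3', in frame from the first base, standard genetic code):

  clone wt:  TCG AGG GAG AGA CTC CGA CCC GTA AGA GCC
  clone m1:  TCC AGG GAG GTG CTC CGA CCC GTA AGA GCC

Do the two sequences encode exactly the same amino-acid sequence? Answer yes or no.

no

Codon 1: TCG Ser / TCC Ser — synonymous.
Codon 2: AGG Arg / AGG Arg — identical.
Codon 3: GAG Glu / GAG Glu — identical.
Codon 4: AGA Arg / GTG Val — nonsynonymous.
Codon 5: CTC Leu / CTC Leu — identical.
Codon 6: CGA Arg / CGA Arg — identical.
Codon 7: CCC Pro / CCC Pro — identical.
Codon 8: GTA Val / GTA Val — identical.
Codon 9: AGA Arg / AGA Arg — identical.
Codon 10: GCC Ala / GCC Ala — identical.
Nonsynonymous differences: 1 → different protein.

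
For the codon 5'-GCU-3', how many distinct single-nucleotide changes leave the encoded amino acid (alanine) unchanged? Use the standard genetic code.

3

Position 1: none → 0 synonymous.
Position 2: none → 0 synonymous.
Position 3: GCC, GCA, GCG → 3 synonymous.
Total: 0 + 0 + 3 = 3.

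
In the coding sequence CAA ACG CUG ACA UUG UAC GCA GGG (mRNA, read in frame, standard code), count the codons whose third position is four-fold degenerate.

Codon 1 CAA (Gln): third position 2-fold.
Codon 2 ACG (Thr): third position 4-fold.
Codon 3 CUG (Leu): third position 4-fold.
Codon 4 ACA (Thr): third position 4-fold.
Codon 5 UUG (Leu): third position 2-fold.
Codon 6 UAC (Tyr): third position 2-fold.
Codon 7 GCA (Ala): third position 4-fold.
Codon 8 GGG (Gly): third position 4-fold.
Four-fold degenerate third positions: 5.

5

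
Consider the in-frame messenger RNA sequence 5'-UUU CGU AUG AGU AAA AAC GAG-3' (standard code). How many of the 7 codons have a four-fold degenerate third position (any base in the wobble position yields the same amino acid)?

Codon 1 UUU (Phe): third position 2-fold.
Codon 2 CGU (Arg): third position 4-fold.
Codon 3 AUG (Met): third position 1-fold.
Codon 4 AGU (Ser): third position 2-fold.
Codon 5 AAA (Lys): third position 2-fold.
Codon 6 AAC (Asn): third position 2-fold.
Codon 7 GAG (Glu): third position 2-fold.
Four-fold degenerate third positions: 1.

1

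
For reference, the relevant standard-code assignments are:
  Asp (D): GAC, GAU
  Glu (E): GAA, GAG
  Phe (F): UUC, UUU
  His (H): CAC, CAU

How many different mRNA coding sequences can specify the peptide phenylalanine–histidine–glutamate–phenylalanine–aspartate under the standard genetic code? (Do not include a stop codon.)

Phe: 2 codons.
His: 2 codons.
Glu: 2 codons.
Phe: 2 codons.
Asp: 2 codons.
2 × 2 × 2 × 2 × 2 = 32.

32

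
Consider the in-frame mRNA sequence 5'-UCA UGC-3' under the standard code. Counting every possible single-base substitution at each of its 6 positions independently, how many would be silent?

4

Codon 1 (UCA, Ser): 3 synonymous substitutions.
Codon 2 (UGC, Cys): 1 synonymous substitution.
Total: 3 + 1 = 4.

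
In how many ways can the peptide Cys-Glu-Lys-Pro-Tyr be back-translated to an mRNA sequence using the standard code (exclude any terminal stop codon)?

Cys: 2 codons.
Glu: 2 codons.
Lys: 2 codons.
Pro: 4 codons.
Tyr: 2 codons.
2 × 2 × 2 × 4 × 2 = 64.

64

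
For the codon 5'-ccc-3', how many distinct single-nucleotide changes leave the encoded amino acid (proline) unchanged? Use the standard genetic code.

Position 1: none → 0 synonymous.
Position 2: none → 0 synonymous.
Position 3: CCU, CCA, CCG → 3 synonymous.
Total: 0 + 0 + 3 = 3.

3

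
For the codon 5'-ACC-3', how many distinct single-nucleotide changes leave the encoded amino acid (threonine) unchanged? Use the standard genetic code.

Position 1: none → 0 synonymous.
Position 2: none → 0 synonymous.
Position 3: ACU, ACA, ACG → 3 synonymous.
Total: 0 + 0 + 3 = 3.

3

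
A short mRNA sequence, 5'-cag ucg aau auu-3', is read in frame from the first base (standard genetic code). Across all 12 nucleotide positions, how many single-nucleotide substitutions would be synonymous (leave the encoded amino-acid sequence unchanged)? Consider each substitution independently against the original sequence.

7

Codon 1 (CAG, Gln): 1 synonymous substitution.
Codon 2 (UCG, Ser): 3 synonymous substitutions.
Codon 3 (AAU, Asn): 1 synonymous substitution.
Codon 4 (AUU, Ile): 2 synonymous substitutions.
Total: 1 + 3 + 1 + 2 = 7.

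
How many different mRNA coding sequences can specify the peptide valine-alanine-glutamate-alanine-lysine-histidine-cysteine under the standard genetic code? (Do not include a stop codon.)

Val: 4 codons.
Ala: 4 codons.
Glu: 2 codons.
Ala: 4 codons.
Lys: 2 codons.
His: 2 codons.
Cys: 2 codons.
4 × 4 × 2 × 4 × 2 × 2 × 2 = 1024.

1024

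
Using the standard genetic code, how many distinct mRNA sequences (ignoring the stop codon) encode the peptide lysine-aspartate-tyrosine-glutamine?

Lys: 2 codons.
Asp: 2 codons.
Tyr: 2 codons.
Gln: 2 codons.
2 × 2 × 2 × 2 = 16.

16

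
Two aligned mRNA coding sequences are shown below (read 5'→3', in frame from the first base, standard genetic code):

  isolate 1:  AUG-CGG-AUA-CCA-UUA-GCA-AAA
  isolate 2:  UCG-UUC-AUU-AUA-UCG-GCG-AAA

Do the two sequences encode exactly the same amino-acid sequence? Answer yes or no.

no

Codon 1: AUG Met / UCG Ser — nonsynonymous.
Codon 2: CGG Arg / UUC Phe — nonsynonymous.
Codon 3: AUA Ile / AUU Ile — synonymous.
Codon 4: CCA Pro / AUA Ile — nonsynonymous.
Codon 5: UUA Leu / UCG Ser — nonsynonymous.
Codon 6: GCA Ala / GCG Ala — synonymous.
Codon 7: AAA Lys / AAA Lys — identical.
Nonsynonymous differences: 4 → different protein.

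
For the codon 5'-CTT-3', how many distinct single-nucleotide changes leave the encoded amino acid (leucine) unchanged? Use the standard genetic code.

3

Position 1: none → 0 synonymous.
Position 2: none → 0 synonymous.
Position 3: CTC, CTA, CTG → 3 synonymous.
Total: 0 + 0 + 3 = 3.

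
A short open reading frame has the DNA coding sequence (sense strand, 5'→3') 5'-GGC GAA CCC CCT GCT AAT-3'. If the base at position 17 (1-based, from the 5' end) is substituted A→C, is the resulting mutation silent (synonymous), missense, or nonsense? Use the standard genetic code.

missense

Position 17 falls in codon 6: AAT → Asn.
After the substitution the codon is ACT → Thr.
Asn ≠ Thr, so this is a missense mutation.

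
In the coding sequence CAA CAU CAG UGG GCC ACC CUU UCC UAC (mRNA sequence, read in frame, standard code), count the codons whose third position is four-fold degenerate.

4

Codon 1 CAA (Gln): third position 2-fold.
Codon 2 CAU (His): third position 2-fold.
Codon 3 CAG (Gln): third position 2-fold.
Codon 4 UGG (Trp): third position 1-fold.
Codon 5 GCC (Ala): third position 4-fold.
Codon 6 ACC (Thr): third position 4-fold.
Codon 7 CUU (Leu): third position 4-fold.
Codon 8 UCC (Ser): third position 4-fold.
Codon 9 UAC (Tyr): third position 2-fold.
Four-fold degenerate third positions: 4.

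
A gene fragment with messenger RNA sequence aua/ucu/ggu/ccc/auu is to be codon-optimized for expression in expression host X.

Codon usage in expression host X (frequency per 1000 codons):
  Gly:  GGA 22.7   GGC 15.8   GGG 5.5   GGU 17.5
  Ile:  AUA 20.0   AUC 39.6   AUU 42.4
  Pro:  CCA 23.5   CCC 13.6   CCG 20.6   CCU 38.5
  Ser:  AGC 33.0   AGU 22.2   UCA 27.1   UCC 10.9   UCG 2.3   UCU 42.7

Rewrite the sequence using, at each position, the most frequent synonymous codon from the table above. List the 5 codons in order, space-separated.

AUU UCU GGA CCU AUU

Codon 1 (Ile): best is AUU at 42.4.
Codon 2 (Ser): best is UCU at 42.7.
Codon 3 (Gly): best is GGA at 22.7.
Codon 4 (Pro): best is CCU at 38.5.
Codon 5 (Ile): best is AUU at 42.4.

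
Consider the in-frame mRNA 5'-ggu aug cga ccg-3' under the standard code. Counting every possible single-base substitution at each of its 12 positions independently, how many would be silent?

10

Codon 1 (GGU, Gly): 3 synonymous substitutions.
Codon 2 (AUG, Met): 0 synonymous substitutions.
Codon 3 (CGA, Arg): 4 synonymous substitutions.
Codon 4 (CCG, Pro): 3 synonymous substitutions.
Total: 3 + 0 + 4 + 3 = 10.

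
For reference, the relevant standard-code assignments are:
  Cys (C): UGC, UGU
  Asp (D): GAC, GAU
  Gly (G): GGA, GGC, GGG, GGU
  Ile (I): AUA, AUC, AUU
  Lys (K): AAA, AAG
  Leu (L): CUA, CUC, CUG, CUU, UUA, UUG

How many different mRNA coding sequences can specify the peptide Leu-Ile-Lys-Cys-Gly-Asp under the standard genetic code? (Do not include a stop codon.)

576

Leu: 6 codons.
Ile: 3 codons.
Lys: 2 codons.
Cys: 2 codons.
Gly: 4 codons.
Asp: 2 codons.
6 × 3 × 2 × 2 × 4 × 2 = 576.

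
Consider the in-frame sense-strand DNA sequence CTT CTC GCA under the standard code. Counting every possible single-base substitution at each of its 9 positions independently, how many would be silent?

Codon 1 (CTT, Leu): 3 synonymous substitutions.
Codon 2 (CTC, Leu): 3 synonymous substitutions.
Codon 3 (GCA, Ala): 3 synonymous substitutions.
Total: 3 + 3 + 3 = 9.

9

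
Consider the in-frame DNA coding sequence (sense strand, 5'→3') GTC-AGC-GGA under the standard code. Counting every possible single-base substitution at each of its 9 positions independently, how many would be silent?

7

Codon 1 (GTC, Val): 3 synonymous substitutions.
Codon 2 (AGC, Ser): 1 synonymous substitution.
Codon 3 (GGA, Gly): 3 synonymous substitutions.
Total: 3 + 1 + 3 = 7.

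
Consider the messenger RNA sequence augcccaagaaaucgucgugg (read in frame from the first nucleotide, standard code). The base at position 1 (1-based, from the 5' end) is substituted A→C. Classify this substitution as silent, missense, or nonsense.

missense

Position 1 falls in codon 1: AUG → Met.
After the substitution the codon is CUG → Leu.
Met ≠ Leu, so this is a missense mutation.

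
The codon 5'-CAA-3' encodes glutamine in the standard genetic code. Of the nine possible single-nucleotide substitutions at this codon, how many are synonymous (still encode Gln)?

1

Position 1: none → 0 synonymous.
Position 2: none → 0 synonymous.
Position 3: CAG → 1 synonymous.
Total: 0 + 0 + 1 = 1.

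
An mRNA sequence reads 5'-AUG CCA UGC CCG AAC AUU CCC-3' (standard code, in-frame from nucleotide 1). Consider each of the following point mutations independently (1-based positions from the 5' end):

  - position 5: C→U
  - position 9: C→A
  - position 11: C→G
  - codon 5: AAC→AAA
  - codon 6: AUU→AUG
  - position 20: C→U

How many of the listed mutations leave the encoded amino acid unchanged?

Codon 2: CCA (Pro) → CUA (Leu) — missense.
Codon 3: UGC (Cys) → UGA (Stop) — nonsense.
Codon 4: CCG (Pro) → CGG (Arg) — missense.
Codon 5: AAC (Asn) → AAA (Lys) — missense.
Codon 6: AUU (Ile) → AUG (Met) — missense.
Codon 7: CCC (Pro) → CUC (Leu) — missense.
Synonymous: 0 of 6.

0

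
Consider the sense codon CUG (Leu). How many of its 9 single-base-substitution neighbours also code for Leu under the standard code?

Position 1: UUG → 1 synonymous.
Position 2: none → 0 synonymous.
Position 3: CUU, CUC, CUA → 3 synonymous.
Total: 1 + 0 + 3 = 4.

4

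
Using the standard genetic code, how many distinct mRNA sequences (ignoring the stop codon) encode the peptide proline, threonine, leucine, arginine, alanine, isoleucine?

Pro: 4 codons.
Thr: 4 codons.
Leu: 6 codons.
Arg: 6 codons.
Ala: 4 codons.
Ile: 3 codons.
4 × 4 × 6 × 6 × 4 × 3 = 6912.

6912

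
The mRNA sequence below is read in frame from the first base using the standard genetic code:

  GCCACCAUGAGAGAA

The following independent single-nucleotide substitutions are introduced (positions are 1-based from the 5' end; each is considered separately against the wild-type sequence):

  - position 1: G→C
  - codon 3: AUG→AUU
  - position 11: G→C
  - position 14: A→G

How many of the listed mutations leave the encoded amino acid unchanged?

Codon 1: GCC (Ala) → CCC (Pro) — missense.
Codon 3: AUG (Met) → AUU (Ile) — missense.
Codon 4: AGA (Arg) → ACA (Thr) — missense.
Codon 5: GAA (Glu) → GGA (Gly) — missense.
Synonymous: 0 of 4.

0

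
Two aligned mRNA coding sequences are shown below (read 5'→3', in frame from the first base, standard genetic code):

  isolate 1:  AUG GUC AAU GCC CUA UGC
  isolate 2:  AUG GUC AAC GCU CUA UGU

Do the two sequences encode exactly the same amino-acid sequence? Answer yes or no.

Codon 1: AUG Met / AUG Met — identical.
Codon 2: GUC Val / GUC Val — identical.
Codon 3: AAU Asn / AAC Asn — synonymous.
Codon 4: GCC Ala / GCU Ala — synonymous.
Codon 5: CUA Leu / CUA Leu — identical.
Codon 6: UGC Cys / UGU Cys — synonymous.
Nonsynonymous differences: 0 → same protein.

yes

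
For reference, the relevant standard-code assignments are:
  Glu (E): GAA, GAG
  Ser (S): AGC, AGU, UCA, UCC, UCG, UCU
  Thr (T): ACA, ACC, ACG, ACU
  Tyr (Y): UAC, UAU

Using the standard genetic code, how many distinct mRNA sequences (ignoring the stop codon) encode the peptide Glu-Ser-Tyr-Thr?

96

Glu: 2 codons.
Ser: 6 codons.
Tyr: 2 codons.
Thr: 4 codons.
2 × 6 × 2 × 4 = 96.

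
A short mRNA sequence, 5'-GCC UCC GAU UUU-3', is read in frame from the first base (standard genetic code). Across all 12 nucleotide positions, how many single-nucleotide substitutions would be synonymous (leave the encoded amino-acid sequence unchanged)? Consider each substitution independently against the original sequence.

8

Codon 1 (GCC, Ala): 3 synonymous substitutions.
Codon 2 (UCC, Ser): 3 synonymous substitutions.
Codon 3 (GAU, Asp): 1 synonymous substitution.
Codon 4 (UUU, Phe): 1 synonymous substitution.
Total: 3 + 3 + 1 + 1 = 8.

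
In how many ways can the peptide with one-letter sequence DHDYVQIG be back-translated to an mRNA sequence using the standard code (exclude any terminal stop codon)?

1536

Asp: 2 codons.
His: 2 codons.
Asp: 2 codons.
Tyr: 2 codons.
Val: 4 codons.
Gln: 2 codons.
Ile: 3 codons.
Gly: 4 codons.
2 × 2 × 2 × 2 × 4 × 2 × 3 × 4 = 1536.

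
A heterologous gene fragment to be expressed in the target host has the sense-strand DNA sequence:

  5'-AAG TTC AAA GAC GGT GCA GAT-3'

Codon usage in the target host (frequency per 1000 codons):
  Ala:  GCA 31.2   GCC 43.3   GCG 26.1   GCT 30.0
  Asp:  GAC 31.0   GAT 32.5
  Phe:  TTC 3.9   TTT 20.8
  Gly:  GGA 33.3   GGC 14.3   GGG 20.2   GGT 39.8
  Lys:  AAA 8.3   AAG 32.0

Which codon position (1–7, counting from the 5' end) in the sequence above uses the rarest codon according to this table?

Codon 1 AAG (Lys): 32.0 per 1000.
Codon 2 TTC (Phe): 3.9 per 1000.
Codon 3 AAA (Lys): 8.3 per 1000.
Codon 4 GAC (Asp): 31.0 per 1000.
Codon 5 GGT (Gly): 39.8 per 1000.
Codon 6 GCA (Ala): 31.2 per 1000.
Codon 7 GAT (Asp): 32.5 per 1000.
Lowest frequency is 3.9 at codon 2.

2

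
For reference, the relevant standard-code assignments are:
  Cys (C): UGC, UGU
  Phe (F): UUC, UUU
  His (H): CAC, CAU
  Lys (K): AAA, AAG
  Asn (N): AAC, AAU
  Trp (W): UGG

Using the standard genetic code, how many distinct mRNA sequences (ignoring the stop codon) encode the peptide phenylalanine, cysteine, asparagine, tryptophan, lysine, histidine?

32

Phe: 2 codons.
Cys: 2 codons.
Asn: 2 codons.
Trp: 1 codon.
Lys: 2 codons.
His: 2 codons.
2 × 2 × 2 × 1 × 2 × 2 = 32.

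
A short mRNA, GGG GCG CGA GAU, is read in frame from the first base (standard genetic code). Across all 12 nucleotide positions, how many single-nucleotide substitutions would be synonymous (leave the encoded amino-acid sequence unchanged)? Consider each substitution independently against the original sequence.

11

Codon 1 (GGG, Gly): 3 synonymous substitutions.
Codon 2 (GCG, Ala): 3 synonymous substitutions.
Codon 3 (CGA, Arg): 4 synonymous substitutions.
Codon 4 (GAU, Asp): 1 synonymous substitution.
Total: 3 + 3 + 4 + 1 = 11.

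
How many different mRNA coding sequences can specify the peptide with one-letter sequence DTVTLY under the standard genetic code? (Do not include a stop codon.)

Asp: 2 codons.
Thr: 4 codons.
Val: 4 codons.
Thr: 4 codons.
Leu: 6 codons.
Tyr: 2 codons.
2 × 4 × 4 × 4 × 6 × 2 = 1536.

1536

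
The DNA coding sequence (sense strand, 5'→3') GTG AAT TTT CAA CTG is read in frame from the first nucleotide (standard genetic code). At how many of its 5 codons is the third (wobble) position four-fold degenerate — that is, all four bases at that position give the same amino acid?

2

Codon 1 GTG (Val): third position 4-fold.
Codon 2 AAT (Asn): third position 2-fold.
Codon 3 TTT (Phe): third position 2-fold.
Codon 4 CAA (Gln): third position 2-fold.
Codon 5 CTG (Leu): third position 4-fold.
Four-fold degenerate third positions: 2.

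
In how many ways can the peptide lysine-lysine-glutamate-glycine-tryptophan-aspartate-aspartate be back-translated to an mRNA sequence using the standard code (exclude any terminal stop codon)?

128

Lys: 2 codons.
Lys: 2 codons.
Glu: 2 codons.
Gly: 4 codons.
Trp: 1 codon.
Asp: 2 codons.
Asp: 2 codons.
2 × 2 × 2 × 4 × 1 × 2 × 2 = 128.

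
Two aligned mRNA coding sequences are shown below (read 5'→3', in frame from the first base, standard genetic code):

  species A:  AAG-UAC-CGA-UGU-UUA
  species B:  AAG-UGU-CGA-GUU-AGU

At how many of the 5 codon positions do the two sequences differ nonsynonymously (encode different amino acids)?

Codon 1: AAG Lys / AAG Lys — identical.
Codon 2: UAC Tyr / UGU Cys — nonsynonymous.
Codon 3: CGA Arg / CGA Arg — identical.
Codon 4: UGU Cys / GUU Val — nonsynonymous.
Codon 5: UUA Leu / AGU Ser — nonsynonymous.
Nonsynonymous differences: 3.

3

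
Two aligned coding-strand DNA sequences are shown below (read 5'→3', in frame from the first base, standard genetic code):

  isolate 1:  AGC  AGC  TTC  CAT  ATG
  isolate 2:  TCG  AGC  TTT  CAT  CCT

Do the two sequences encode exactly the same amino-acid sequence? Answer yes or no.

no

Codon 1: AGC Ser / TCG Ser — synonymous.
Codon 2: AGC Ser / AGC Ser — identical.
Codon 3: TTC Phe / TTT Phe — synonymous.
Codon 4: CAT His / CAT His — identical.
Codon 5: ATG Met / CCT Pro — nonsynonymous.
Nonsynonymous differences: 1 → different protein.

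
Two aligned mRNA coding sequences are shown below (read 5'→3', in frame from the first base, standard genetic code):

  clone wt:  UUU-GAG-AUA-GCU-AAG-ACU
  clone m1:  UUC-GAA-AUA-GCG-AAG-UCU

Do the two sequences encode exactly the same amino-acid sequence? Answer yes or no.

Codon 1: UUU Phe / UUC Phe — synonymous.
Codon 2: GAG Glu / GAA Glu — synonymous.
Codon 3: AUA Ile / AUA Ile — identical.
Codon 4: GCU Ala / GCG Ala — synonymous.
Codon 5: AAG Lys / AAG Lys — identical.
Codon 6: ACU Thr / UCU Ser — nonsynonymous.
Nonsynonymous differences: 1 → different protein.

no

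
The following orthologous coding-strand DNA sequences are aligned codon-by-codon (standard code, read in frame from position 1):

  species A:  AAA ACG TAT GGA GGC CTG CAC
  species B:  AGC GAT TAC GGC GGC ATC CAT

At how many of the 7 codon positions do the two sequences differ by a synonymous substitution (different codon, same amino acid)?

3

Codon 1: AAA Lys / AGC Ser — nonsynonymous.
Codon 2: ACG Thr / GAT Asp — nonsynonymous.
Codon 3: TAT Tyr / TAC Tyr — synonymous.
Codon 4: GGA Gly / GGC Gly — synonymous.
Codon 5: GGC Gly / GGC Gly — identical.
Codon 6: CTG Leu / ATC Ile — nonsynonymous.
Codon 7: CAC His / CAT His — synonymous.
Synonymous differences: 3.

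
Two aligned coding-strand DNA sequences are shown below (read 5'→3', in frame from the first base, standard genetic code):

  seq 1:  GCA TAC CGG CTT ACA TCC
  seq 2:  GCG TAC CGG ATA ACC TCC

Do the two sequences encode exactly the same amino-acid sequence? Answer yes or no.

Codon 1: GCA Ala / GCG Ala — synonymous.
Codon 2: TAC Tyr / TAC Tyr — identical.
Codon 3: CGG Arg / CGG Arg — identical.
Codon 4: CTT Leu / ATA Ile — nonsynonymous.
Codon 5: ACA Thr / ACC Thr — synonymous.
Codon 6: TCC Ser / TCC Ser — identical.
Nonsynonymous differences: 1 → different protein.

no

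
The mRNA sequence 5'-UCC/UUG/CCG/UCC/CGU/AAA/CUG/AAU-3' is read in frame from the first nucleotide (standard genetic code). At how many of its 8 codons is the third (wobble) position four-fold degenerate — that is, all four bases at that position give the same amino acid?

Codon 1 UCC (Ser): third position 4-fold.
Codon 2 UUG (Leu): third position 2-fold.
Codon 3 CCG (Pro): third position 4-fold.
Codon 4 UCC (Ser): third position 4-fold.
Codon 5 CGU (Arg): third position 4-fold.
Codon 6 AAA (Lys): third position 2-fold.
Codon 7 CUG (Leu): third position 4-fold.
Codon 8 AAU (Asn): third position 2-fold.
Four-fold degenerate third positions: 5.

5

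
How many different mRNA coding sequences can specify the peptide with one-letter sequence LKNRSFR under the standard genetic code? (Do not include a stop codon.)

Leu: 6 codons.
Lys: 2 codons.
Asn: 2 codons.
Arg: 6 codons.
Ser: 6 codons.
Phe: 2 codons.
Arg: 6 codons.
6 × 2 × 2 × 6 × 6 × 2 × 6 = 10368.

10368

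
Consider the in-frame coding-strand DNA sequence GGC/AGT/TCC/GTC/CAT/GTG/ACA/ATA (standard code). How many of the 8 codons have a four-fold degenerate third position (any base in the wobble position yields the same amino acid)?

5

Codon 1 GGC (Gly): third position 4-fold.
Codon 2 AGT (Ser): third position 2-fold.
Codon 3 TCC (Ser): third position 4-fold.
Codon 4 GTC (Val): third position 4-fold.
Codon 5 CAT (His): third position 2-fold.
Codon 6 GTG (Val): third position 4-fold.
Codon 7 ACA (Thr): third position 4-fold.
Codon 8 ATA (Ile): third position 3-fold.
Four-fold degenerate third positions: 5.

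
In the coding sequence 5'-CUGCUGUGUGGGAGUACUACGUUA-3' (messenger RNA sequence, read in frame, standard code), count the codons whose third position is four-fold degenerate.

5

Codon 1 CUG (Leu): third position 4-fold.
Codon 2 CUG (Leu): third position 4-fold.
Codon 3 UGU (Cys): third position 2-fold.
Codon 4 GGG (Gly): third position 4-fold.
Codon 5 AGU (Ser): third position 2-fold.
Codon 6 ACU (Thr): third position 4-fold.
Codon 7 ACG (Thr): third position 4-fold.
Codon 8 UUA (Leu): third position 2-fold.
Four-fold degenerate third positions: 5.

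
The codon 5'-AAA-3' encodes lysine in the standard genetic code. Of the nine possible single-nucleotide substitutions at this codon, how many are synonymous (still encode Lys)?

Position 1: none → 0 synonymous.
Position 2: none → 0 synonymous.
Position 3: AAG → 1 synonymous.
Total: 0 + 0 + 1 = 1.

1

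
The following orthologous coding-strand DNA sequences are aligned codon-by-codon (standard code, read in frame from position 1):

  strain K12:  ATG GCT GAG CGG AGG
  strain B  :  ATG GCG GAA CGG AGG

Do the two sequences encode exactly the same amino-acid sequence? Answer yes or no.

yes

Codon 1: ATG Met / ATG Met — identical.
Codon 2: GCT Ala / GCG Ala — synonymous.
Codon 3: GAG Glu / GAA Glu — synonymous.
Codon 4: CGG Arg / CGG Arg — identical.
Codon 5: AGG Arg / AGG Arg — identical.
Nonsynonymous differences: 0 → same protein.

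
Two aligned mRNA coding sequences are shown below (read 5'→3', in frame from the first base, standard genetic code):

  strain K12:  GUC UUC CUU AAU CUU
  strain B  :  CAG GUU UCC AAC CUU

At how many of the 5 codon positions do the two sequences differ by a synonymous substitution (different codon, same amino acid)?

Codon 1: GUC Val / CAG Gln — nonsynonymous.
Codon 2: UUC Phe / GUU Val — nonsynonymous.
Codon 3: CUU Leu / UCC Ser — nonsynonymous.
Codon 4: AAU Asn / AAC Asn — synonymous.
Codon 5: CUU Leu / CUU Leu — identical.
Synonymous differences: 1.

1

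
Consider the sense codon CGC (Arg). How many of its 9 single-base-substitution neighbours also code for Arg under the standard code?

3

Position 1: none → 0 synonymous.
Position 2: none → 0 synonymous.
Position 3: CGT, CGA, CGG → 3 synonymous.
Total: 0 + 0 + 3 = 3.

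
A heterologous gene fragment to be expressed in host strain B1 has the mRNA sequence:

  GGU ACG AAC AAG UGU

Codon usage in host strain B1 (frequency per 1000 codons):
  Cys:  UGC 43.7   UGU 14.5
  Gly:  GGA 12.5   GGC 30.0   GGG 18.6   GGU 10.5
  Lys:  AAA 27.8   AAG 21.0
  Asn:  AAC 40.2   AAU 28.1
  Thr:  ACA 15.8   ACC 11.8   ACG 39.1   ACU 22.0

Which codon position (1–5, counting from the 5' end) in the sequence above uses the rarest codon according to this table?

Codon 1 GGU (Gly): 10.5 per 1000.
Codon 2 ACG (Thr): 39.1 per 1000.
Codon 3 AAC (Asn): 40.2 per 1000.
Codon 4 AAG (Lys): 21.0 per 1000.
Codon 5 UGU (Cys): 14.5 per 1000.
Lowest frequency is 10.5 at codon 1.

1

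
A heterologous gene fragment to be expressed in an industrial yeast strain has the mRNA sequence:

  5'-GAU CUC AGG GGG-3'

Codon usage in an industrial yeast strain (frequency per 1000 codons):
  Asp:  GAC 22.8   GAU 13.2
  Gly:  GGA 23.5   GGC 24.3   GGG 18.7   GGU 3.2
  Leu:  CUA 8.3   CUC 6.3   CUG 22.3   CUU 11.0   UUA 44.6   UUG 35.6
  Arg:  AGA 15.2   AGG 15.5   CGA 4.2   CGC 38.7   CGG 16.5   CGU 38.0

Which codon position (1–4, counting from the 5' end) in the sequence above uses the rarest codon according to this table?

Codon 1 GAU (Asp): 13.2 per 1000.
Codon 2 CUC (Leu): 6.3 per 1000.
Codon 3 AGG (Arg): 15.5 per 1000.
Codon 4 GGG (Gly): 18.7 per 1000.
Lowest frequency is 6.3 at codon 2.

2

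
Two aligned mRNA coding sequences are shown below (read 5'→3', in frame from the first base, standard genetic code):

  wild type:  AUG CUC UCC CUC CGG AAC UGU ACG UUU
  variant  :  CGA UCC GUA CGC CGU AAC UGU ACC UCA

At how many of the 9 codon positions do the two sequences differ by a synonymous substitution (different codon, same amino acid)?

2

Codon 1: AUG Met / CGA Arg — nonsynonymous.
Codon 2: CUC Leu / UCC Ser — nonsynonymous.
Codon 3: UCC Ser / GUA Val — nonsynonymous.
Codon 4: CUC Leu / CGC Arg — nonsynonymous.
Codon 5: CGG Arg / CGU Arg — synonymous.
Codon 6: AAC Asn / AAC Asn — identical.
Codon 7: UGU Cys / UGU Cys — identical.
Codon 8: ACG Thr / ACC Thr — synonymous.
Codon 9: UUU Phe / UCA Ser — nonsynonymous.
Synonymous differences: 2.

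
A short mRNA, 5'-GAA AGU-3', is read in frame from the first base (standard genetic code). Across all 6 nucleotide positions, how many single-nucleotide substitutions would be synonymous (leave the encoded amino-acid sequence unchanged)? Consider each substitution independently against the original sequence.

2

Codon 1 (GAA, Glu): 1 synonymous substitution.
Codon 2 (AGU, Ser): 1 synonymous substitution.
Total: 1 + 1 = 2.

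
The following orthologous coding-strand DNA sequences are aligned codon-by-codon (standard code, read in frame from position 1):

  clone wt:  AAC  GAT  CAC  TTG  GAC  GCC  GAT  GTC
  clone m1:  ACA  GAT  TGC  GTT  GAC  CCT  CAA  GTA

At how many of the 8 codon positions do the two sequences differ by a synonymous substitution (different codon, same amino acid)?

Codon 1: AAC Asn / ACA Thr — nonsynonymous.
Codon 2: GAT Asp / GAT Asp — identical.
Codon 3: CAC His / TGC Cys — nonsynonymous.
Codon 4: TTG Leu / GTT Val — nonsynonymous.
Codon 5: GAC Asp / GAC Asp — identical.
Codon 6: GCC Ala / CCT Pro — nonsynonymous.
Codon 7: GAT Asp / CAA Gln — nonsynonymous.
Codon 8: GTC Val / GTA Val — synonymous.
Synonymous differences: 1.

1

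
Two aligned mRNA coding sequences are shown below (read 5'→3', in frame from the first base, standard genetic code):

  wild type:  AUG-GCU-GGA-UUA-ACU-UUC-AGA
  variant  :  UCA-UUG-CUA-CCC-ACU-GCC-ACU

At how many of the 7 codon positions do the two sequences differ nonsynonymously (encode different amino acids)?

Codon 1: AUG Met / UCA Ser — nonsynonymous.
Codon 2: GCU Ala / UUG Leu — nonsynonymous.
Codon 3: GGA Gly / CUA Leu — nonsynonymous.
Codon 4: UUA Leu / CCC Pro — nonsynonymous.
Codon 5: ACU Thr / ACU Thr — identical.
Codon 6: UUC Phe / GCC Ala — nonsynonymous.
Codon 7: AGA Arg / ACU Thr — nonsynonymous.
Nonsynonymous differences: 6.

6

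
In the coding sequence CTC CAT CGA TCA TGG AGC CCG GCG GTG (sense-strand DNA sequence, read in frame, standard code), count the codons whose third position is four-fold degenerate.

6

Codon 1 CTC (Leu): third position 4-fold.
Codon 2 CAT (His): third position 2-fold.
Codon 3 CGA (Arg): third position 4-fold.
Codon 4 TCA (Ser): third position 4-fold.
Codon 5 TGG (Trp): third position 1-fold.
Codon 6 AGC (Ser): third position 2-fold.
Codon 7 CCG (Pro): third position 4-fold.
Codon 8 GCG (Ala): third position 4-fold.
Codon 9 GTG (Val): third position 4-fold.
Four-fold degenerate third positions: 6.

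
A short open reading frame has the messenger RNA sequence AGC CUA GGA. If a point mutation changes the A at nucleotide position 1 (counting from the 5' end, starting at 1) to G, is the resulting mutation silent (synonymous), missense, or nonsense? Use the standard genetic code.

missense

Position 1 falls in codon 1: AGC → Ser.
After the substitution the codon is GGC → Gly.
Ser ≠ Gly, so this is a missense mutation.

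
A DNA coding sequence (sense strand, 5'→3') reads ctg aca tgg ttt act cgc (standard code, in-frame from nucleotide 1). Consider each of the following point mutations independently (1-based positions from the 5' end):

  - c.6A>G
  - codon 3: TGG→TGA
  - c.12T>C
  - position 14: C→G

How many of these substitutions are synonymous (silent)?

Codon 2: ACA (Thr) → ACG (Thr) — synonymous.
Codon 3: TGG (Trp) → TGA (Stop) — nonsense.
Codon 4: TTT (Phe) → TTC (Phe) — synonymous.
Codon 5: ACT (Thr) → AGT (Ser) — missense.
Synonymous: 2 of 4.

2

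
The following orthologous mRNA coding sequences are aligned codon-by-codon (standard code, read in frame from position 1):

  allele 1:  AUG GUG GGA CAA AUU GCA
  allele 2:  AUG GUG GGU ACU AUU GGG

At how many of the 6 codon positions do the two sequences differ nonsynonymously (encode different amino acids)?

Codon 1: AUG Met / AUG Met — identical.
Codon 2: GUG Val / GUG Val — identical.
Codon 3: GGA Gly / GGU Gly — synonymous.
Codon 4: CAA Gln / ACU Thr — nonsynonymous.
Codon 5: AUU Ile / AUU Ile — identical.
Codon 6: GCA Ala / GGG Gly — nonsynonymous.
Nonsynonymous differences: 2.

2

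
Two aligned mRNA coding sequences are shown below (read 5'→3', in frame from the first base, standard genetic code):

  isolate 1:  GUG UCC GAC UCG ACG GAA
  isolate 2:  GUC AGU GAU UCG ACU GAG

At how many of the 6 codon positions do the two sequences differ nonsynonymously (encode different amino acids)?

0

Codon 1: GUG Val / GUC Val — synonymous.
Codon 2: UCC Ser / AGU Ser — synonymous.
Codon 3: GAC Asp / GAU Asp — synonymous.
Codon 4: UCG Ser / UCG Ser — identical.
Codon 5: ACG Thr / ACU Thr — synonymous.
Codon 6: GAA Glu / GAG Glu — synonymous.
Nonsynonymous differences: 0.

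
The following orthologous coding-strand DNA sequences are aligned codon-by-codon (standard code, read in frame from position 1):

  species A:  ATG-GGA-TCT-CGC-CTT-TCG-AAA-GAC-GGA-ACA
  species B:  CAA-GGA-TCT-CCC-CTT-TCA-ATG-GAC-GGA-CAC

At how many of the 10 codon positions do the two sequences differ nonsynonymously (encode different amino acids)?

Codon 1: ATG Met / CAA Gln — nonsynonymous.
Codon 2: GGA Gly / GGA Gly — identical.
Codon 3: TCT Ser / TCT Ser — identical.
Codon 4: CGC Arg / CCC Pro — nonsynonymous.
Codon 5: CTT Leu / CTT Leu — identical.
Codon 6: TCG Ser / TCA Ser — synonymous.
Codon 7: AAA Lys / ATG Met — nonsynonymous.
Codon 8: GAC Asp / GAC Asp — identical.
Codon 9: GGA Gly / GGA Gly — identical.
Codon 10: ACA Thr / CAC His — nonsynonymous.
Nonsynonymous differences: 4.

4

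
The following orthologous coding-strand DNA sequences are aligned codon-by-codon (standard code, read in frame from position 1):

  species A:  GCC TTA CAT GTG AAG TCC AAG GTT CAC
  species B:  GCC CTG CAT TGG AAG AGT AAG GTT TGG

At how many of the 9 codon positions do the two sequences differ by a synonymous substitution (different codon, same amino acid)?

2

Codon 1: GCC Ala / GCC Ala — identical.
Codon 2: TTA Leu / CTG Leu — synonymous.
Codon 3: CAT His / CAT His — identical.
Codon 4: GTG Val / TGG Trp — nonsynonymous.
Codon 5: AAG Lys / AAG Lys — identical.
Codon 6: TCC Ser / AGT Ser — synonymous.
Codon 7: AAG Lys / AAG Lys — identical.
Codon 8: GTT Val / GTT Val — identical.
Codon 9: CAC His / TGG Trp — nonsynonymous.
Synonymous differences: 2.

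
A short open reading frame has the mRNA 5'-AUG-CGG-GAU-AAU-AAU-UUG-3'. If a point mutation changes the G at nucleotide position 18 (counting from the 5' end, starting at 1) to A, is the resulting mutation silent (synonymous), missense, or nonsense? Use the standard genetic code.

Position 18 falls in codon 6: UUG → Leu.
After the substitution the codon is UUA → Leu.
Both encode Leu, so the change is synonymous.

silent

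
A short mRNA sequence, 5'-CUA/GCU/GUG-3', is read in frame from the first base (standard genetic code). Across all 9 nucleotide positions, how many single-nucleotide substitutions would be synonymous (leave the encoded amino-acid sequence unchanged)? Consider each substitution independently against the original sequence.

10

Codon 1 (CUA, Leu): 4 synonymous substitutions.
Codon 2 (GCU, Ala): 3 synonymous substitutions.
Codon 3 (GUG, Val): 3 synonymous substitutions.
Total: 4 + 3 + 3 = 10.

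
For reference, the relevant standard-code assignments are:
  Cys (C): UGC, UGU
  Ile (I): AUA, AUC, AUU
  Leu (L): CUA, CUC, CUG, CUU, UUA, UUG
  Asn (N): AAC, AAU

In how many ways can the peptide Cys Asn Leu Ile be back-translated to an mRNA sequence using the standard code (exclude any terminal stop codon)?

Cys: 2 codons.
Asn: 2 codons.
Leu: 6 codons.
Ile: 3 codons.
2 × 2 × 6 × 3 = 72.

72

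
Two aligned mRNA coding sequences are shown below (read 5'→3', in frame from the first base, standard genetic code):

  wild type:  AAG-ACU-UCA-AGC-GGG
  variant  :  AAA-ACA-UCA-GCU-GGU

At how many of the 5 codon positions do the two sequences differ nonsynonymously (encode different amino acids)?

Codon 1: AAG Lys / AAA Lys — synonymous.
Codon 2: ACU Thr / ACA Thr — synonymous.
Codon 3: UCA Ser / UCA Ser — identical.
Codon 4: AGC Ser / GCU Ala — nonsynonymous.
Codon 5: GGG Gly / GGU Gly — synonymous.
Nonsynonymous differences: 1.

1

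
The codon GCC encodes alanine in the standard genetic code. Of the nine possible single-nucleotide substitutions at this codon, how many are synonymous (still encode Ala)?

Position 1: none → 0 synonymous.
Position 2: none → 0 synonymous.
Position 3: GCT, GCA, GCG → 3 synonymous.
Total: 0 + 0 + 3 = 3.

3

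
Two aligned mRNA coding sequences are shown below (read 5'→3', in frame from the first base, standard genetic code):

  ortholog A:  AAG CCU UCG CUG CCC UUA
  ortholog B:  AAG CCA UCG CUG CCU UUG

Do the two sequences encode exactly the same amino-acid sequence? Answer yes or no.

Codon 1: AAG Lys / AAG Lys — identical.
Codon 2: CCU Pro / CCA Pro — synonymous.
Codon 3: UCG Ser / UCG Ser — identical.
Codon 4: CUG Leu / CUG Leu — identical.
Codon 5: CCC Pro / CCU Pro — synonymous.
Codon 6: UUA Leu / UUG Leu — synonymous.
Nonsynonymous differences: 0 → same protein.

yes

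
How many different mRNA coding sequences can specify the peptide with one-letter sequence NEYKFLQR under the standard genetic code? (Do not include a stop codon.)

Asn: 2 codons.
Glu: 2 codons.
Tyr: 2 codons.
Lys: 2 codons.
Phe: 2 codons.
Leu: 6 codons.
Gln: 2 codons.
Arg: 6 codons.
2 × 2 × 2 × 2 × 2 × 6 × 2 × 6 = 2304.

2304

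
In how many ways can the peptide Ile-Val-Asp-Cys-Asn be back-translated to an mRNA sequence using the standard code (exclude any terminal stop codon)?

Ile: 3 codons.
Val: 4 codons.
Asp: 2 codons.
Cys: 2 codons.
Asn: 2 codons.
3 × 4 × 2 × 2 × 2 = 96.

96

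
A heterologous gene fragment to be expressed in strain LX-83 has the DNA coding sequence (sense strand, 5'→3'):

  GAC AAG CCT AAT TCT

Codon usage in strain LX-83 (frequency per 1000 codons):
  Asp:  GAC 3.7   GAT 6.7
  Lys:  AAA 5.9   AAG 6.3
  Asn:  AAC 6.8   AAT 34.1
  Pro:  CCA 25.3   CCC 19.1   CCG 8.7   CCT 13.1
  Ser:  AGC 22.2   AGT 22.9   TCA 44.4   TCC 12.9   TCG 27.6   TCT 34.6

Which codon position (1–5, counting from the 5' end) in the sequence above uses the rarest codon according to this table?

1

Codon 1 GAC (Asp): 3.7 per 1000.
Codon 2 AAG (Lys): 6.3 per 1000.
Codon 3 CCT (Pro): 13.1 per 1000.
Codon 4 AAT (Asn): 34.1 per 1000.
Codon 5 TCT (Ser): 34.6 per 1000.
Lowest frequency is 3.7 at codon 1.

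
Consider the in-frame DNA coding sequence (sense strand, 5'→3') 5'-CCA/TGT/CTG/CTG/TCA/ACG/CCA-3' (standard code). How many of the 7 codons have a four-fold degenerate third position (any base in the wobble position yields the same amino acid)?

Codon 1 CCA (Pro): third position 4-fold.
Codon 2 TGT (Cys): third position 2-fold.
Codon 3 CTG (Leu): third position 4-fold.
Codon 4 CTG (Leu): third position 4-fold.
Codon 5 TCA (Ser): third position 4-fold.
Codon 6 ACG (Thr): third position 4-fold.
Codon 7 CCA (Pro): third position 4-fold.
Four-fold degenerate third positions: 6.

6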